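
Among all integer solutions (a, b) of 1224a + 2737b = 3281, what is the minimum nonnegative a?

gcd(2737, 1224):
  2737 = 2×1224 + 289
  1224 = 4×289 + 68
  289 = 4×68 + 17
  68 = 4×17
so gcd(2737, 1224) = 17.
17 divides 3281, so solutions exist.
Back-substitute for Bézout coefficients:
  17 = 289 - 4×68
  ... = 1224×(-38) + 2737×(17)
Scale by 3281/17 = 193: (a₀, b₀) = (-7334, 3281).
General solution: a = -7334 + 161t, b = 3281 - 72t for integer t.
a ≥ 0: smallest is -7334 mod 161 = 72 (at t = 46), with b = -31.

72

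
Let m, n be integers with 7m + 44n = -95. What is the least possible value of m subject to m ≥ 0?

43

gcd(44, 7):
  44 = 6·7 + 2
  7 = 3·2 + 1
  2 = 2·1
so gcd(44, 7) = 1.
1 divides -95, so solutions exist.
Back-substitute for Bézout coefficients:
  1 = 7 - 3·2
  ... = 7·(19) + 44·(-3)
Scale by -95/1 = -95: (m₀, n₀) = (-1805, 285).
General solution: m = -1805 + 44t, n = 285 - 7t for integer t.
m ≥ 0: smallest is -1805 mod 44 = 43 (at t = 42), with n = -9.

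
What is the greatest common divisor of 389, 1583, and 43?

gcd(1583, 389):
  1583 = 4×389 + 27
  389 = 14×27 + 11
  27 = 2×11 + 5
  11 = 2×5 + 1
  5 = 5×1
so gcd(1583, 389) = 1.
gcd(1, 43) = 1.

1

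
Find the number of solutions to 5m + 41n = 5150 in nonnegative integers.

26

gcd(41, 5):
  41 = 8×5 + 1
  5 = 5×1
so gcd(41, 5) = 1.
Back-substitute for Bézout coefficients:
  1 = 41 - 8×5
  ... = 5×(-8) + 41×(1)
Scale by 5150: one solution is (-41200, 5150). Reduce m mod 41: (5, 125).
General: m = 5 + 41t, n = 125 - 5t.
m ≥ 0 ⇒ t ≥ 0; n ≥ 0 ⇒ t ≤ 25. So t ∈ [0, 25]: 26 solutions.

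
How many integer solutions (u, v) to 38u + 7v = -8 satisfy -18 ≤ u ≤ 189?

29

gcd(38, 7) = 1.
By Bézout, 38*(-2) + 7*(11) = 1.
Particular solution: (2, -12).
General solution: u = 2 + 7t, v = -12 - 38t for integer t.
-18 ≤ 2 + 7t ≤ 189 gives t ∈ [-2, 26], which is 29 values.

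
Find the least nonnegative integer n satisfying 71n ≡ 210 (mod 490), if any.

210

gcd(490, 71) = 1.
1 divides 210, so solutions exist.
By Bézout, 71*(-69) + 490*(10) = 1.
So 71*(-69) ≡ 1 (mod 490); multiply by 210: n ≡ -14490 (mod 490).
Smallest nonnegative: n = -14490 mod 490 = 210.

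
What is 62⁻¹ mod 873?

521

gcd(873, 62):
  873 = 14×62 + 5
  62 = 12×5 + 2
  5 = 2×2 + 1
  2 = 2×1
so gcd(873, 62) = 1.
Back-substitute for Bézout coefficients:
  1 = 5 - 2×2
  ... = 62×(-352) + 873×(25)
So 62×-352 ≡ 1 (mod 873), and -352 mod 873 = 521.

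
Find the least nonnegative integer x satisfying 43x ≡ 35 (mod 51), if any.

2

gcd(51, 43) = 1.
1 divides 35, so solutions exist.
By Bézout, 43*(19) + 51*(-16) = 1.
So 43*(19) ≡ 1 (mod 51); multiply by 35: x ≡ 665 (mod 51).
Smallest nonnegative: x = 665 mod 51 = 2.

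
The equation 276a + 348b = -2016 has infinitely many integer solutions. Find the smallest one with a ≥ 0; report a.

28

gcd(348, 276):
  348 = 1·276 + 72
  276 = 3·72 + 60
  72 = 1·60 + 12
  60 = 5·12
so gcd(348, 276) = 12.
12 divides -2016, so solutions exist.
Back-substitute for Bézout coefficients:
  12 = 72 - 1·60
  ... = 276·(-5) + 348·(4)
Scale by -2016/12 = -168: (a₀, b₀) = (840, -672).
General solution: a = 840 + 29t, b = -672 - 23t for integer t.
a ≥ 0: smallest is 840 mod 29 = 28 (at t = -28), with b = -28.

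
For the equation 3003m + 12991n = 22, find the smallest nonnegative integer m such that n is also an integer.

gcd(12991, 3003) = 11  (12991 = 4·3003 + 979, 3003 = 3·979 + 66, 979 = 14·66 + 55, 66 = 1·55 + 11, 55 = 5·11).
11 divides 22, so solutions exist.
Back-substituting, 3003·(199) + 12991·(-46) = 11.
Scale by 22/11 = 2: (m₀, n₀) = (398, -92).
General solution: m = 398 + 1181t, n = -92 - 273t for integer t.
m ≥ 0: smallest is 398 mod 1181 = 398 (at t = 0), with n = -92.

398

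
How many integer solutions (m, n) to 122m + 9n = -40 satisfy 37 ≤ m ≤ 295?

29

gcd(122, 9) = 1  (122 = 13×9 + 5, 9 = 1×5 + 4, 5 = 1×4 + 1, 4 = 4×1).
Back-substituting, 122×(2) + 9×(-27) = 1.
Scale by -40: particular solution (-80, 1080); reduce m mod 9: (1, -18).
General solution: m = 1 + 9t, n = -18 - 122t for integer t.
37 ≤ 1 + 9t ≤ 295 gives t ∈ [4, 32], which is 29 values.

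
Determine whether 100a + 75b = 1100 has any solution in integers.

yes

gcd(100, 75) = 25.
25 divides 1100, so integer solutions exist.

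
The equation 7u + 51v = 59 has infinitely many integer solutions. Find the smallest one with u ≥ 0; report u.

gcd(51, 7):
  51 = 7*7 + 2
  7 = 3*2 + 1
  2 = 2*1
so gcd(51, 7) = 1.
1 divides 59, so solutions exist.
Back-substitute for Bézout coefficients:
  1 = 7 - 3*2
  ... = 7*(22) + 51*(-3)
Scale by 59/1 = 59: (u₀, v₀) = (1298, -177).
General solution: u = 1298 + 51t, v = -177 - 7t for integer t.
u ≥ 0: smallest is 1298 mod 51 = 23 (at t = -25), with v = -2.

23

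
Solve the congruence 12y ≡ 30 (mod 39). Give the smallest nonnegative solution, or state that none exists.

9

gcd(39, 12) = 3  (39 = 3×12 + 3, 12 = 4×3).
3 divides 30, so solutions exist.
Back-substituting, 12×(-3) + 39×(1) = 3.
So 12×(-3) ≡ 3 (mod 39); multiply by 10: y ≡ -30 (mod 13).
Smallest nonnegative: y = -30 mod 13 = 9.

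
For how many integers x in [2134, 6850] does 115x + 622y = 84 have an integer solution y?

7

gcd(622, 115) = 1  (622 = 5*115 + 47, 115 = 2*47 + 21, 47 = 2*21 + 5, 21 = 4*5 + 1, 5 = 5*1).
Back-substituting, 115*(119) + 622*(-22) = 1.
Scale by 84: particular solution (9996, -1848); reduce x mod 622: (44, -8).
General solution: x = 44 + 622t, y = -8 - 115t for integer t.
2134 ≤ 44 + 622t ≤ 6850 gives t ∈ [4, 10], which is 7 values.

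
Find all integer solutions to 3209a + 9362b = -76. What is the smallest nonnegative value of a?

gcd(9362, 3209):
  9362 = 2*3209 + 2944
  3209 = 1*2944 + 265
  2944 = 11*265 + 29
  265 = 9*29 + 4
  29 = 7*4 + 1
  4 = 4*1
so gcd(9362, 3209) = 1.
1 divides -76, so solutions exist.
Back-substitute for Bézout coefficients:
  1 = 29 - 7*4
  ... = 3209*(-2261) + 9362*(775)
Scale by -76/1 = -76: (a₀, b₀) = (171836, -58900).
General solution: a = 171836 + 9362t, b = -58900 - 3209t for integer t.
a ≥ 0: smallest is 171836 mod 9362 = 3320 (at t = -18), with b = -1138.

3320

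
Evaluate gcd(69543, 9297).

gcd(69543, 9297):
  69543 = 7×9297 + 4464
  9297 = 2×4464 + 369
  4464 = 12×369 + 36
  369 = 10×36 + 9
  36 = 4×9
so gcd(69543, 9297) = 9.

9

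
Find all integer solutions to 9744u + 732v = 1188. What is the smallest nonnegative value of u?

gcd(9744, 732):
  9744 = 13*732 + 228
  732 = 3*228 + 48
  228 = 4*48 + 36
  48 = 1*36 + 12
  36 = 3*12
so gcd(9744, 732) = 12.
12 divides 1188, so solutions exist.
Back-substitute for Bézout coefficients:
  12 = 48 - 1*36
  ... = 9744*(-16) + 732*(213)
Scale by 1188/12 = 99: (u₀, v₀) = (-1584, 21087).
General solution: u = -1584 + 61t, v = 21087 - 812t for integer t.
u ≥ 0: smallest is -1584 mod 61 = 2 (at t = 26), with v = -25.

2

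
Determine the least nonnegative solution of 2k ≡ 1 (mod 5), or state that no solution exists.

3

gcd(5, 2) = 1  (5 = 2·2 + 1, 2 = 2·1).
1 divides 1, so solutions exist.
Back-substituting, 2·(-2) + 5·(1) = 1.
So 2·(-2) ≡ 1 (mod 5); multiply by 1: k ≡ -2 (mod 5).
Smallest nonnegative: k = -2 mod 5 = 3.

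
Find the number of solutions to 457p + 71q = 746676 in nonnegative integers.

gcd(457, 71) = 1.
By Bézout, 457·(-16) + 71·(103) = 1.
One solution: (70, 10066).
General: p = 70 + 71t, q = 10066 - 457t.
p ≥ 0 ⇒ t ≥ 0; q ≥ 0 ⇒ t ≤ 22. So t ∈ [0, 22]: 23 solutions.

23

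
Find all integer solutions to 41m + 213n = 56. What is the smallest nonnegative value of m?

178

gcd(213, 41) = 1  (213 = 5·41 + 8, 41 = 5·8 + 1, 8 = 8·1).
1 divides 56, so solutions exist.
Back-substituting, 41·(26) + 213·(-5) = 1.
Scale by 56/1 = 56: (m₀, n₀) = (1456, -280).
General solution: m = 1456 + 213t, n = -280 - 41t for integer t.
m ≥ 0: smallest is 1456 mod 213 = 178 (at t = -6), with n = -34.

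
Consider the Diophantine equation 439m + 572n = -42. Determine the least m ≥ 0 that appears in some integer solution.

gcd(572, 439):
  572 = 1*439 + 133
  439 = 3*133 + 40
  133 = 3*40 + 13
  40 = 3*13 + 1
  13 = 13*1
so gcd(572, 439) = 1.
1 divides -42, so solutions exist.
Back-substitute for Bézout coefficients:
  1 = 40 - 3*13
  ... = 439*(43) + 572*(-33)
Scale by -42/1 = -42: (m₀, n₀) = (-1806, 1386).
General solution: m = -1806 + 572t, n = 1386 - 439t for integer t.
m ≥ 0: smallest is -1806 mod 572 = 482 (at t = 4), with n = -370.

482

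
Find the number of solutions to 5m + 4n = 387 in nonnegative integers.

19

gcd(5, 4) = 1.
By Bézout, 5×(1) + 4×(-1) = 1.
One solution: (3, 93).
General: m = 3 + 4t, n = 93 - 5t.
m ≥ 0 ⇒ t ≥ 0; n ≥ 0 ⇒ t ≤ 18. So t ∈ [0, 18]: 19 solutions.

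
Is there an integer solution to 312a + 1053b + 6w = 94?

no

gcd(1053, 312) = 39.
gcd(39, 6) = 3.
3 does not divide 94 (remainder 1), so no integer solutions.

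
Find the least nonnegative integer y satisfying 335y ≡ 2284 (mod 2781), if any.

2132

gcd(2781, 335) = 1  (2781 = 8·335 + 101, 335 = 3·101 + 32, 101 = 3·32 + 5, 32 = 6·5 + 2, 5 = 2·2 + 1, 2 = 2·1).
1 divides 2284, so solutions exist.
Back-substituting, 335·(-1129) + 2781·(136) = 1.
So 335·(-1129) ≡ 1 (mod 2781); multiply by 2284: y ≡ -2578636 (mod 2781).
Smallest nonnegative: y = -2578636 mod 2781 = 2132.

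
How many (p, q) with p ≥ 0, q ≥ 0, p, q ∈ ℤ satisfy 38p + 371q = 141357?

10

gcd(371, 38) = 1  (371 = 9×38 + 29, 38 = 1×29 + 9, 29 = 3×9 + 2, 9 = 4×2 + 1, 2 = 2×1).
Back-substituting, 38×(166) + 371×(-17) = 1.
Scale by 141357: one solution is (23465262, -2403069). Reduce p mod 371: (254, 355).
General: p = 254 + 371t, q = 355 - 38t.
p ≥ 0 ⇒ t ≥ 0; q ≥ 0 ⇒ t ≤ 9. So t ∈ [0, 9]: 10 solutions.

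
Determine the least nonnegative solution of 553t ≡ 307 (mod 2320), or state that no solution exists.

gcd(2320, 553):
  2320 = 4*553 + 108
  553 = 5*108 + 13
  108 = 8*13 + 4
  13 = 3*4 + 1
  4 = 4*1
so gcd(2320, 553) = 1.
1 divides 307, so solutions exist.
Back-substitute for Bézout coefficients:
  1 = 13 - 3*4
  ... = 553*(537) + 2320*(-128)
So 553*(537) ≡ 1 (mod 2320); multiply by 307: t ≡ 164859 (mod 2320).
Smallest nonnegative: t = 164859 mod 2320 = 139.

139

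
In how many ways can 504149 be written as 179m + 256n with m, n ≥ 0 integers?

gcd(256, 179) = 1  (256 = 1*179 + 77, 179 = 2*77 + 25, 77 = 3*25 + 2, 25 = 12*2 + 1, 2 = 2*1).
Back-substituting, 179*(123) + 256*(-86) = 1.
Scale by 504149: one solution is (62010327, -43356814). Reduce m mod 256: (215, 1819).
General: m = 215 + 256t, n = 1819 - 179t.
m ≥ 0 ⇒ t ≥ 0; n ≥ 0 ⇒ t ≤ 10. So t ∈ [0, 10]: 11 solutions.

11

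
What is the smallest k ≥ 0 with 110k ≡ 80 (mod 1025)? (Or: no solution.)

gcd(1025, 110) = 5.
5 divides 80, so solutions exist.
By Bézout, 110·(28) + 1025·(-3) = 5.
So 110·(28) ≡ 5 (mod 1025); multiply by 16: k ≡ 448 (mod 205).
Smallest nonnegative: k = 448 mod 205 = 38.

38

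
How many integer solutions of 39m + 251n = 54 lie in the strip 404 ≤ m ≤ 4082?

15

gcd(251, 39) = 1.
By Bézout, 39×(103) + 251×(-16) = 1.
Particular solution: (40, -6).
General solution: m = 40 + 251t, n = -6 - 39t for integer t.
404 ≤ 40 + 251t ≤ 4082 gives t ∈ [2, 16], which is 15 values.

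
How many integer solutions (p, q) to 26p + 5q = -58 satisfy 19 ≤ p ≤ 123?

21

gcd(26, 5) = 1.
By Bézout, 26·(1) + 5·(-5) = 1.
Particular solution: (2, -22).
General solution: p = 2 + 5t, q = -22 - 26t for integer t.
19 ≤ 2 + 5t ≤ 123 gives t ∈ [4, 24], which is 21 values.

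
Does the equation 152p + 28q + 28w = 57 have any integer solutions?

no

gcd(152, 28) = 4  (152 = 5×28 + 12, 28 = 2×12 + 4, 12 = 3×4).
gcd(4, 28) = 4.
4 does not divide 57 (remainder 1), so no integer solutions.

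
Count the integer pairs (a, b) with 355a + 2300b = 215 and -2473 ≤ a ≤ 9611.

gcd(2300, 355) = 5.
By Bézout, 355×(-149) + 2300×(23) = 5.
Particular solution: (33, -5).
General solution: a = 33 + 460t, b = -5 - 71t for integer t.
-2473 ≤ 33 + 460t ≤ 9611 gives t ∈ [-5, 20], which is 26 values.

26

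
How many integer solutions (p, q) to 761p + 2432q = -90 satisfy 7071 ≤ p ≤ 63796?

gcd(2432, 761) = 1.
By Bézout, 761×(457) + 2432×(-143) = 1.
Particular solution: (214, -67).
General solution: p = 214 + 2432t, q = -67 - 761t for integer t.
7071 ≤ 214 + 2432t ≤ 63796 gives t ∈ [3, 26], which is 24 values.

24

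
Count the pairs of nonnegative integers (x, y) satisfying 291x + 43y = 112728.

9

gcd(291, 43) = 1  (291 = 6*43 + 33, 43 = 1*33 + 10, 33 = 3*10 + 3, 10 = 3*3 + 1, 3 = 3*1).
Back-substituting, 291*(-13) + 43*(88) = 1.
Scale by 112728: one solution is (-1465464, 9920064). Reduce x mod 43: (19, 2493).
General: x = 19 + 43t, y = 2493 - 291t.
x ≥ 0 ⇒ t ≥ 0; y ≥ 0 ⇒ t ≤ 8. So t ∈ [0, 8]: 9 solutions.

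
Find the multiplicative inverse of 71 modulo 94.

gcd(94, 71):
  94 = 1*71 + 23
  71 = 3*23 + 2
  23 = 11*2 + 1
  2 = 2*1
so gcd(94, 71) = 1.
Back-substitute for Bézout coefficients:
  1 = 23 - 11*2
  ... = 71*(-45) + 94*(34)
So 71*-45 ≡ 1 (mod 94), and -45 mod 94 = 49.

49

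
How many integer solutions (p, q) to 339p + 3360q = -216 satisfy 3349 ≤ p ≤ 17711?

gcd(3360, 339):
  3360 = 9·339 + 309
  339 = 1·309 + 30
  309 = 10·30 + 9
  30 = 3·9 + 3
  9 = 3·3
so gcd(3360, 339) = 3.
Back-substitute for Bézout coefficients:
  3 = 30 - 3·9
  ... = 339·(337) + 3360·(-34)
Scale by -72: particular solution (-24264, 2448); reduce p mod 1120: (376, -38).
General solution: p = 376 + 1120t, q = -38 - 113t for integer t.
3349 ≤ 376 + 1120t ≤ 17711 gives t ∈ [3, 15], which is 13 values.

13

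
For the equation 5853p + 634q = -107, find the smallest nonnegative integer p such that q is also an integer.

409

gcd(5853, 634) = 1.
1 divides -107, so solutions exist.
By Bézout, 5853*(-69) + 634*(637) = 1.
Scale by -107/1 = -107: (p₀, q₀) = (7383, -68159).
General solution: p = 7383 + 634t, q = -68159 - 5853t for integer t.
p ≥ 0: smallest is 7383 mod 634 = 409 (at t = -11), with q = -3776.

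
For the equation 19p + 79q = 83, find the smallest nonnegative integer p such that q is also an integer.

21

gcd(79, 19):
  79 = 4×19 + 3
  19 = 6×3 + 1
  3 = 3×1
so gcd(79, 19) = 1.
1 divides 83, so solutions exist.
Back-substitute for Bézout coefficients:
  1 = 19 - 6×3
  ... = 19×(25) + 79×(-6)
Scale by 83/1 = 83: (p₀, q₀) = (2075, -498).
General solution: p = 2075 + 79t, q = -498 - 19t for integer t.
p ≥ 0: smallest is 2075 mod 79 = 21 (at t = -26), with q = -4.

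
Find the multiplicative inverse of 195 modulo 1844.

435

gcd(1844, 195) = 1  (1844 = 9×195 + 89, 195 = 2×89 + 17, 89 = 5×17 + 4, 17 = 4×4 + 1, 4 = 4×1).
Back-substituting, 195×(435) + 1844×(-46) = 1.
So 195×435 ≡ 1 (mod 1844), and 435 mod 1844 = 435.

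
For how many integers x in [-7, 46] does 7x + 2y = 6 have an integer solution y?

gcd(7, 2) = 1.
By Bézout, 7*(1) + 2*(-3) = 1.
Particular solution: (0, 3).
General solution: x = 0 + 2t, y = 3 - 7t for integer t.
-7 ≤ 0 + 2t ≤ 46 gives t ∈ [-3, 23], which is 27 values.

27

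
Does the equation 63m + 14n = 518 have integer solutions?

gcd(63, 14):
  63 = 4·14 + 7
  14 = 2·7
so gcd(63, 14) = 7.
7 divides 518, so integer solutions exist.

yes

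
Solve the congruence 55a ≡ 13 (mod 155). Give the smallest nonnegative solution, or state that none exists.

gcd(155, 55) = 5  (155 = 2×55 + 45, 55 = 1×45 + 10, 45 = 4×10 + 5, 10 = 2×5).
5 does not divide 13, so the congruence has no solution.

no solution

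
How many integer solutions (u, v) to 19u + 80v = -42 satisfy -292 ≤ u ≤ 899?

15

gcd(80, 19) = 1  (80 = 4*19 + 4, 19 = 4*4 + 3, 4 = 1*3 + 1, 3 = 3*1).
Back-substituting, 19*(-21) + 80*(5) = 1.
Scale by -42: particular solution (882, -210); reduce u mod 80: (2, -1).
General solution: u = 2 + 80t, v = -1 - 19t for integer t.
-292 ≤ 2 + 80t ≤ 899 gives t ∈ [-3, 11], which is 15 values.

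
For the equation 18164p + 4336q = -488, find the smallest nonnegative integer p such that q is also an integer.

gcd(18164, 4336):
  18164 = 4×4336 + 820
  4336 = 5×820 + 236
  820 = 3×236 + 112
  236 = 2×112 + 12
  112 = 9×12 + 4
  12 = 3×4
so gcd(18164, 4336) = 4.
4 divides -488, so solutions exist.
Back-substitute for Bézout coefficients:
  4 = 112 - 9×12
  ... = 18164×(349) + 4336×(-1462)
Scale by -488/4 = -122: (p₀, q₀) = (-42578, 178364).
General solution: p = -42578 + 1084t, q = 178364 - 4541t for integer t.
p ≥ 0: smallest is -42578 mod 1084 = 782 (at t = 40), with q = -3276.

782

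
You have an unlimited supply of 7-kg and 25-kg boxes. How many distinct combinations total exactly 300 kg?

2

Need nonnegative integers with 7j + 25k = 300.
gcd(7, 25) = 1, and 7·(-7) + 25·(2) = 1.
So (j₀, k₀) = (-2100, 600); general j = -2100 + 25t, k = 600 - 7t.
j ≥ 0 ⇒ t ≥ 84; k ≥ 0 ⇒ t ≤ 85. That's 2 values of t.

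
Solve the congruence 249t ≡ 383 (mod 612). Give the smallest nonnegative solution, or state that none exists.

gcd(612, 249) = 3  (612 = 2·249 + 114, 249 = 2·114 + 21, 114 = 5·21 + 9, 21 = 2·9 + 3, 9 = 3·3).
3 does not divide 383, so the congruence has no solution.

no solution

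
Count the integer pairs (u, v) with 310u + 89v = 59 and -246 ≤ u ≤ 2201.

gcd(310, 89) = 1  (310 = 3*89 + 43, 89 = 2*43 + 3, 43 = 14*3 + 1, 3 = 3*1).
Back-substituting, 310*(29) + 89*(-101) = 1.
Scale by 59: particular solution (1711, -5959); reduce u mod 89: (20, -69).
General solution: u = 20 + 89t, v = -69 - 310t for integer t.
-246 ≤ 20 + 89t ≤ 2201 gives t ∈ [-2, 24], which is 27 values.

27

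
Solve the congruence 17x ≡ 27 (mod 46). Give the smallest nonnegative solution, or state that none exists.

7

gcd(46, 17) = 1.
1 divides 27, so solutions exist.
By Bézout, 17·(19) + 46·(-7) = 1.
So 17·(19) ≡ 1 (mod 46); multiply by 27: x ≡ 513 (mod 46).
Smallest nonnegative: x = 513 mod 46 = 7.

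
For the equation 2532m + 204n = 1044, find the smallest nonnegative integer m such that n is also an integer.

gcd(2532, 204) = 12  (2532 = 12*204 + 84, 204 = 2*84 + 36, 84 = 2*36 + 12, 36 = 3*12).
12 divides 1044, so solutions exist.
Back-substituting, 2532*(5) + 204*(-62) = 12.
Scale by 1044/12 = 87: (m₀, n₀) = (435, -5394).
General solution: m = 435 + 17t, n = -5394 - 211t for integer t.
m ≥ 0: smallest is 435 mod 17 = 10 (at t = -25), with n = -119.

10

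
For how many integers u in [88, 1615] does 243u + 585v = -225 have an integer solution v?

24

gcd(585, 243):
  585 = 2·243 + 99
  243 = 2·99 + 45
  99 = 2·45 + 9
  45 = 5·9
so gcd(585, 243) = 9.
Back-substitute for Bézout coefficients:
  9 = 99 - 2·45
  ... = 243·(-12) + 585·(5)
Scale by -25: particular solution (300, -125); reduce u mod 65: (40, -17).
General solution: u = 40 + 65t, v = -17 - 27t for integer t.
88 ≤ 40 + 65t ≤ 1615 gives t ∈ [1, 24], which is 24 values.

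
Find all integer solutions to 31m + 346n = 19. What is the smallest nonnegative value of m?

235

gcd(346, 31) = 1.
1 divides 19, so solutions exist.
By Bézout, 31*(67) + 346*(-6) = 1.
Scale by 19/1 = 19: (m₀, n₀) = (1273, -114).
General solution: m = 1273 + 346t, n = -114 - 31t for integer t.
m ≥ 0: smallest is 1273 mod 346 = 235 (at t = -3), with n = -21.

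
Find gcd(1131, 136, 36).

gcd(1131, 136):
  1131 = 8×136 + 43
  136 = 3×43 + 7
  43 = 6×7 + 1
  7 = 7×1
so gcd(1131, 136) = 1.
gcd(1, 36) = 1.

1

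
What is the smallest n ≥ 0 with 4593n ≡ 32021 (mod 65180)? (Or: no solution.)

gcd(65180, 4593) = 1.
1 divides 32021, so solutions exist.
By Bézout, 4593*(-12843) + 65180*(905) = 1.
So 4593*(-12843) ≡ 1 (mod 65180); multiply by 32021: n ≡ -411245703 (mod 65180).
Smallest nonnegative: n = -411245703 mod 65180 = 40097.

40097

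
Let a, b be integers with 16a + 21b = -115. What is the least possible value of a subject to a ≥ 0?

gcd(21, 16) = 1  (21 = 1×16 + 5, 16 = 3×5 + 1, 5 = 5×1).
1 divides -115, so solutions exist.
Back-substituting, 16×(4) + 21×(-3) = 1.
Scale by -115/1 = -115: (a₀, b₀) = (-460, 345).
General solution: a = -460 + 21t, b = 345 - 16t for integer t.
a ≥ 0: smallest is -460 mod 21 = 2 (at t = 22), with b = -7.

2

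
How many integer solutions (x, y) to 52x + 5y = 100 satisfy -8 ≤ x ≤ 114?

24

gcd(52, 5) = 1.
By Bézout, 52*(-2) + 5*(21) = 1.
Particular solution: (0, 20).
General solution: x = 0 + 5t, y = 20 - 52t for integer t.
-8 ≤ 0 + 5t ≤ 114 gives t ∈ [-1, 22], which is 24 values.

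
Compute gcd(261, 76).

gcd(261, 76):
  261 = 3·76 + 33
  76 = 2·33 + 10
  33 = 3·10 + 3
  10 = 3·3 + 1
  3 = 3·1
so gcd(261, 76) = 1.

1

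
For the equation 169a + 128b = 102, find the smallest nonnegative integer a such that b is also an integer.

118

gcd(169, 128) = 1  (169 = 1*128 + 41, 128 = 3*41 + 5, 41 = 8*5 + 1, 5 = 5*1).
1 divides 102, so solutions exist.
Back-substituting, 169*(25) + 128*(-33) = 1.
Scale by 102/1 = 102: (a₀, b₀) = (2550, -3366).
General solution: a = 2550 + 128t, b = -3366 - 169t for integer t.
a ≥ 0: smallest is 2550 mod 128 = 118 (at t = -19), with b = -155.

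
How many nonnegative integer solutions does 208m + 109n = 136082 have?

6

gcd(208, 109) = 1  (208 = 1·109 + 99, 109 = 1·99 + 10, 99 = 9·10 + 9, 10 = 1·9 + 1, 9 = 9·1).
Back-substituting, 208·(-11) + 109·(21) = 1.
Scale by 136082: one solution is (-1496902, 2857722). Reduce m mod 109: (104, 1050).
General: m = 104 + 109t, n = 1050 - 208t.
m ≥ 0 ⇒ t ≥ 0; n ≥ 0 ⇒ t ≤ 5. So t ∈ [0, 5]: 6 solutions.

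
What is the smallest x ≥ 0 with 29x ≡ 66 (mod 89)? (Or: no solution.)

79

gcd(89, 29):
  89 = 3·29 + 2
  29 = 14·2 + 1
  2 = 2·1
so gcd(89, 29) = 1.
1 divides 66, so solutions exist.
Back-substitute for Bézout coefficients:
  1 = 29 - 14·2
  ... = 29·(43) + 89·(-14)
So 29·(43) ≡ 1 (mod 89); multiply by 66: x ≡ 2838 (mod 89).
Smallest nonnegative: x = 2838 mod 89 = 79.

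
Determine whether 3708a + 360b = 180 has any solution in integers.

yes

gcd(3708, 360) = 36.
36 divides 180, so integer solutions exist.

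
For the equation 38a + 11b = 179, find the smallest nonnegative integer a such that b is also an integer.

5

gcd(38, 11):
  38 = 3×11 + 5
  11 = 2×5 + 1
  5 = 5×1
so gcd(38, 11) = 1.
1 divides 179, so solutions exist.
Back-substitute for Bézout coefficients:
  1 = 11 - 2×5
  ... = 38×(-2) + 11×(7)
Scale by 179/1 = 179: (a₀, b₀) = (-358, 1253).
General solution: a = -358 + 11t, b = 1253 - 38t for integer t.
a ≥ 0: smallest is -358 mod 11 = 5 (at t = 33), with b = -1.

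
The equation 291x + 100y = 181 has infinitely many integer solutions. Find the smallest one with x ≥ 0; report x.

gcd(291, 100) = 1.
1 divides 181, so solutions exist.
By Bézout, 291·(11) + 100·(-32) = 1.
Scale by 181/1 = 181: (x₀, y₀) = (1991, -5792).
General solution: x = 1991 + 100t, y = -5792 - 291t for integer t.
x ≥ 0: smallest is 1991 mod 100 = 91 (at t = -19), with y = -263.

91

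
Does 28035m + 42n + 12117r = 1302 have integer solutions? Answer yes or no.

yes

gcd(28035, 42) = 21.
gcd(21, 12117) = 21.
21 divides 1302, so integer solutions exist.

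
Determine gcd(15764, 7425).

1

gcd(15764, 7425):
  15764 = 2*7425 + 914
  7425 = 8*914 + 113
  914 = 8*113 + 10
  113 = 11*10 + 3
  10 = 3*3 + 1
  3 = 3*1
so gcd(15764, 7425) = 1.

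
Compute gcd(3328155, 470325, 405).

15

gcd(3328155, 470325) = 15  (3328155 = 7*470325 + 35880, 470325 = 13*35880 + 3885, 35880 = 9*3885 + 915, 3885 = 4*915 + 225, 915 = 4*225 + 15, 225 = 15*15).
gcd(15, 405) = 15.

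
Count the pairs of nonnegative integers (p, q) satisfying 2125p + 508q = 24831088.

gcd(2125, 508):
  2125 = 4*508 + 93
  508 = 5*93 + 43
  93 = 2*43 + 7
  43 = 6*7 + 1
  7 = 7*1
so gcd(2125, 508) = 1.
Back-substitute for Bézout coefficients:
  1 = 43 - 6*7
  ... = 2125*(-71) + 508*(297)
Scale by 24831088: one solution is (-1763007248, 7374833136). Reduce p mod 508: (148, 48261).
General: p = 148 + 508t, q = 48261 - 2125t.
p ≥ 0 ⇒ t ≥ 0; q ≥ 0 ⇒ t ≤ 22. So t ∈ [0, 22]: 23 solutions.

23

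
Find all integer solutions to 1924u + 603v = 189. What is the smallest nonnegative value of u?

117

gcd(1924, 603):
  1924 = 3·603 + 115
  603 = 5·115 + 28
  115 = 4·28 + 3
  28 = 9·3 + 1
  3 = 3·1
so gcd(1924, 603) = 1.
1 divides 189, so solutions exist.
Back-substitute for Bézout coefficients:
  1 = 28 - 9·3
  ... = 1924·(-194) + 603·(619)
Scale by 189/1 = 189: (u₀, v₀) = (-36666, 116991).
General solution: u = -36666 + 603t, v = 116991 - 1924t for integer t.
u ≥ 0: smallest is -36666 mod 603 = 117 (at t = 61), with v = -373.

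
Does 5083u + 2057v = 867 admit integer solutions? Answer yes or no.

gcd(5083, 2057) = 17  (5083 = 2·2057 + 969, 2057 = 2·969 + 119, 969 = 8·119 + 17, 119 = 7·17).
17 divides 867, so integer solutions exist.

yes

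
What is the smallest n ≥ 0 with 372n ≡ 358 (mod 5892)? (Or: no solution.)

no solution

gcd(5892, 372) = 12.
12 does not divide 358, so the congruence has no solution.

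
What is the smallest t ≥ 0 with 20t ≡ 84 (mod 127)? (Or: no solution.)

55

gcd(127, 20):
  127 = 6·20 + 7
  20 = 2·7 + 6
  7 = 1·6 + 1
  6 = 6·1
so gcd(127, 20) = 1.
1 divides 84, so solutions exist.
Back-substitute for Bézout coefficients:
  1 = 7 - 1·6
  ... = 20·(-19) + 127·(3)
So 20·(-19) ≡ 1 (mod 127); multiply by 84: t ≡ -1596 (mod 127).
Smallest nonnegative: t = -1596 mod 127 = 55.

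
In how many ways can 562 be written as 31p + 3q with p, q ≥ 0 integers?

gcd(31, 3) = 1.
By Bézout, 31×(1) + 3×(-10) = 1.
One solution: (1, 177).
General: p = 1 + 3t, q = 177 - 31t.
p ≥ 0 ⇒ t ≥ 0; q ≥ 0 ⇒ t ≤ 5. So t ∈ [0, 5]: 6 solutions.

6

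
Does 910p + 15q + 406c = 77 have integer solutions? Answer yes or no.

yes

gcd(910, 15) = 5.
gcd(5, 406) = 1.
1 divides 77, so integer solutions exist.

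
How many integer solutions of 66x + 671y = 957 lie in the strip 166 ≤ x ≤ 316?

gcd(671, 66) = 11  (671 = 10×66 + 11, 66 = 6×11).
Back-substituting, 66×(-10) + 671×(1) = 11.
Scale by 87: particular solution (-870, 87); reduce x mod 61: (45, -3).
General solution: x = 45 + 61t, y = -3 - 6t for integer t.
166 ≤ 45 + 61t ≤ 316 gives t ∈ [2, 4], which is 3 values.

3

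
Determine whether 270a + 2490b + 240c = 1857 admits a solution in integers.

gcd(2490, 270):
  2490 = 9×270 + 60
  270 = 4×60 + 30
  60 = 2×30
so gcd(2490, 270) = 30.
gcd(30, 240) = 30.
30 does not divide 1857 (remainder 27), so no integer solutions.

no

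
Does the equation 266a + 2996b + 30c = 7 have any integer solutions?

no

gcd(2996, 266):
  2996 = 11·266 + 70
  266 = 3·70 + 56
  70 = 1·56 + 14
  56 = 4·14
so gcd(2996, 266) = 14.
gcd(14, 30) = 2.
2 does not divide 7 (remainder 1), so no integer solutions.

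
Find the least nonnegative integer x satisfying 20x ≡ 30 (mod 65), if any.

8

gcd(65, 20):
  65 = 3×20 + 5
  20 = 4×5
so gcd(65, 20) = 5.
5 divides 30, so solutions exist.
Back-substitute for Bézout coefficients:
  5 = 65 - 3×20
  ... = 20×(-3) + 65×(1)
So 20×(-3) ≡ 5 (mod 65); multiply by 6: x ≡ -18 (mod 13).
Smallest nonnegative: x = -18 mod 13 = 8.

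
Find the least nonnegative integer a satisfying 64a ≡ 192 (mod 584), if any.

gcd(584, 64) = 8  (584 = 9·64 + 8, 64 = 8·8).
8 divides 192, so solutions exist.
Back-substituting, 64·(-9) + 584·(1) = 8.
So 64·(-9) ≡ 8 (mod 584); multiply by 24: a ≡ -216 (mod 73).
Smallest nonnegative: a = -216 mod 73 = 3.

3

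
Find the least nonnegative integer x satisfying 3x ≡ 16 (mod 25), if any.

22

gcd(25, 3) = 1.
1 divides 16, so solutions exist.
By Bézout, 3*(-8) + 25*(1) = 1.
So 3*(-8) ≡ 1 (mod 25); multiply by 16: x ≡ -128 (mod 25).
Smallest nonnegative: x = -128 mod 25 = 22.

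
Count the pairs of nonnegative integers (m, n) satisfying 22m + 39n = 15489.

18

gcd(39, 22) = 1.
By Bézout, 22×(16) + 39×(-9) = 1.
One solution: (18, 387).
General: m = 18 + 39t, n = 387 - 22t.
m ≥ 0 ⇒ t ≥ 0; n ≥ 0 ⇒ t ≤ 17. So t ∈ [0, 17]: 18 solutions.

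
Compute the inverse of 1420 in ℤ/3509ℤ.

gcd(3509, 1420) = 1.
By Bézout, 1420*(-813) + 3509*(329) = 1.
So 1420*-813 ≡ 1 (mod 3509), and -813 mod 3509 = 2696.

2696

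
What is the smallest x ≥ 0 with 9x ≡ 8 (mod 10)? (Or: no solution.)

gcd(10, 9) = 1  (10 = 1×9 + 1, 9 = 9×1).
1 divides 8, so solutions exist.
Back-substituting, 9×(-1) + 10×(1) = 1.
So 9×(-1) ≡ 1 (mod 10); multiply by 8: x ≡ -8 (mod 10).
Smallest nonnegative: x = -8 mod 10 = 2.

2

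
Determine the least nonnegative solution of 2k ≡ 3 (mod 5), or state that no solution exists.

gcd(5, 2) = 1.
1 divides 3, so solutions exist.
By Bézout, 2·(-2) + 5·(1) = 1.
So 2·(-2) ≡ 1 (mod 5); multiply by 3: k ≡ -6 (mod 5).
Smallest nonnegative: k = -6 mod 5 = 4.

4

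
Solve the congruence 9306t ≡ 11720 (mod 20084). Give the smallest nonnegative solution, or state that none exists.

2440

gcd(20084, 9306) = 2.
2 divides 11720, so solutions exist.
By Bézout, 9306·(-805) + 20084·(373) = 2.
So 9306·(-805) ≡ 2 (mod 20084); multiply by 5860: t ≡ -4717300 (mod 10042).
Smallest nonnegative: t = -4717300 mod 10042 = 2440.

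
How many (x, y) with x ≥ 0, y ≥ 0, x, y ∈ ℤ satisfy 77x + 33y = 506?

gcd(77, 33) = 11.
By Bézout, 77×(1) + 33×(-2) = 11.
One solution: (1, 13).
General: x = 1 + 3t, y = 13 - 7t.
x ≥ 0 ⇒ t ≥ 0; y ≥ 0 ⇒ t ≤ 1. So t ∈ [0, 1]: 2 solutions.

2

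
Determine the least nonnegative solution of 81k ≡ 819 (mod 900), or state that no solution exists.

99

gcd(900, 81) = 9.
9 divides 819, so solutions exist.
By Bézout, 81*(-11) + 900*(1) = 9.
So 81*(-11) ≡ 9 (mod 900); multiply by 91: k ≡ -1001 (mod 100).
Smallest nonnegative: k = -1001 mod 100 = 99.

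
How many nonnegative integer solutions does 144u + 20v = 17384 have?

24

gcd(144, 20) = 4.
By Bézout, 144×(1) + 20×(-7) = 4.
One solution: (1, 862).
General: u = 1 + 5t, v = 862 - 36t.
u ≥ 0 ⇒ t ≥ 0; v ≥ 0 ⇒ t ≤ 23. So t ∈ [0, 23]: 24 solutions.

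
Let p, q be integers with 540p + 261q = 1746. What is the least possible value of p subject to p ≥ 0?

10

gcd(540, 261):
  540 = 2*261 + 18
  261 = 14*18 + 9
  18 = 2*9
so gcd(540, 261) = 9.
9 divides 1746, so solutions exist.
Back-substitute for Bézout coefficients:
  9 = 261 - 14*18
  ... = 540*(-14) + 261*(29)
Scale by 1746/9 = 194: (p₀, q₀) = (-2716, 5626).
General solution: p = -2716 + 29t, q = 5626 - 60t for integer t.
p ≥ 0: smallest is -2716 mod 29 = 10 (at t = 94), with q = -14.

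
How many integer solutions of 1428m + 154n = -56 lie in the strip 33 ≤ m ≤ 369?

31

gcd(1428, 154):
  1428 = 9·154 + 42
  154 = 3·42 + 28
  42 = 1·28 + 14
  28 = 2·14
so gcd(1428, 154) = 14.
Back-substitute for Bézout coefficients:
  14 = 42 - 1·28
  ... = 1428·(4) + 154·(-37)
Scale by -4: particular solution (-16, 148); reduce m mod 11: (6, -56).
General solution: m = 6 + 11t, n = -56 - 102t for integer t.
33 ≤ 6 + 11t ≤ 369 gives t ∈ [3, 33], which is 31 values.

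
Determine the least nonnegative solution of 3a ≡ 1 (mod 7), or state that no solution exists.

gcd(7, 3) = 1.
1 divides 1, so solutions exist.
By Bézout, 3*(-2) + 7*(1) = 1.
So 3*(-2) ≡ 1 (mod 7); multiply by 1: a ≡ -2 (mod 7).
Smallest nonnegative: a = -2 mod 7 = 5.

5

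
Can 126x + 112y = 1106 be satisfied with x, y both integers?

yes

gcd(126, 112) = 14.
14 divides 1106, so integer solutions exist.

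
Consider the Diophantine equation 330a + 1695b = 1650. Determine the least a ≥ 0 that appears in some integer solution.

gcd(1695, 330) = 15.
15 divides 1650, so solutions exist.
By Bézout, 330*(36) + 1695*(-7) = 15.
Scale by 1650/15 = 110: (a₀, b₀) = (3960, -770).
General solution: a = 3960 + 113t, b = -770 - 22t for integer t.
a ≥ 0: smallest is 3960 mod 113 = 5 (at t = -35), with b = 0.

5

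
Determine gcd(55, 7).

gcd(55, 7) = 1  (55 = 7·7 + 6, 7 = 1·6 + 1, 6 = 6·1).

1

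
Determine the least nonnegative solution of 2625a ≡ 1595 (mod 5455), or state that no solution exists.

969

gcd(5455, 2625):
  5455 = 2×2625 + 205
  2625 = 12×205 + 165
  205 = 1×165 + 40
  165 = 4×40 + 5
  40 = 8×5
so gcd(5455, 2625) = 5.
5 divides 1595, so solutions exist.
Back-substitute for Bézout coefficients:
  5 = 165 - 4×40
  ... = 2625×(133) + 5455×(-64)
So 2625×(133) ≡ 5 (mod 5455); multiply by 319: a ≡ 42427 (mod 1091).
Smallest nonnegative: a = 42427 mod 1091 = 969.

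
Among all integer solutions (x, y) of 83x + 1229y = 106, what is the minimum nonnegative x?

253

gcd(1229, 83) = 1.
1 divides 106, so solutions exist.
By Bézout, 83×(385) + 1229×(-26) = 1.
Scale by 106/1 = 106: (x₀, y₀) = (40810, -2756).
General solution: x = 40810 + 1229t, y = -2756 - 83t for integer t.
x ≥ 0: smallest is 40810 mod 1229 = 253 (at t = -33), with y = -17.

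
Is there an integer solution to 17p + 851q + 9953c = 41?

gcd(851, 17) = 1  (851 = 50*17 + 1, 17 = 17*1).
gcd(1, 9953) = 1.
1 divides 41, so integer solutions exist.

yes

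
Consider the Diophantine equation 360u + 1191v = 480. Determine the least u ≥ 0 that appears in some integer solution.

gcd(1191, 360):
  1191 = 3×360 + 111
  360 = 3×111 + 27
  111 = 4×27 + 3
  27 = 9×3
so gcd(1191, 360) = 3.
3 divides 480, so solutions exist.
Back-substitute for Bézout coefficients:
  3 = 111 - 4×27
  ... = 360×(-43) + 1191×(13)
Scale by 480/3 = 160: (u₀, v₀) = (-6880, 2080).
General solution: u = -6880 + 397t, v = 2080 - 120t for integer t.
u ≥ 0: smallest is -6880 mod 397 = 266 (at t = 18), with v = -80.

266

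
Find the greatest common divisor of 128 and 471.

1

gcd(471, 128) = 1  (471 = 3*128 + 87, 128 = 1*87 + 41, 87 = 2*41 + 5, 41 = 8*5 + 1, 5 = 5*1).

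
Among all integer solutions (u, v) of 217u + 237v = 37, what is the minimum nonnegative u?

10

gcd(237, 217) = 1.
1 divides 37, so solutions exist.
By Bézout, 217×(-83) + 237×(76) = 1.
Scale by 37/1 = 37: (u₀, v₀) = (-3071, 2812).
General solution: u = -3071 + 237t, v = 2812 - 217t for integer t.
u ≥ 0: smallest is -3071 mod 237 = 10 (at t = 13), with v = -9.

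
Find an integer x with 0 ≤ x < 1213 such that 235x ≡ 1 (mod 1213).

351

gcd(1213, 235) = 1.
By Bézout, 235·(351) + 1213·(-68) = 1.
So 235·351 ≡ 1 (mod 1213), and 351 mod 1213 = 351.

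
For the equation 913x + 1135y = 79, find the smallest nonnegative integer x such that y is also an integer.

gcd(1135, 913) = 1.
1 divides 79, so solutions exist.
By Bézout, 913·(-363) + 1135·(292) = 1.
Scale by 79/1 = 79: (x₀, y₀) = (-28677, 23068).
General solution: x = -28677 + 1135t, y = 23068 - 913t for integer t.
x ≥ 0: smallest is -28677 mod 1135 = 833 (at t = 26), with y = -670.

833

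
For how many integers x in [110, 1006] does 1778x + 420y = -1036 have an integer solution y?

gcd(1778, 420):
  1778 = 4×420 + 98
  420 = 4×98 + 28
  98 = 3×28 + 14
  28 = 2×14
so gcd(1778, 420) = 14.
Back-substitute for Bézout coefficients:
  14 = 98 - 3×28
  ... = 1778×(13) + 420×(-55)
Scale by -74: particular solution (-962, 4070); reduce x mod 30: (28, -121).
General solution: x = 28 + 30t, y = -121 - 127t for integer t.
110 ≤ 28 + 30t ≤ 1006 gives t ∈ [3, 32], which is 30 values.

30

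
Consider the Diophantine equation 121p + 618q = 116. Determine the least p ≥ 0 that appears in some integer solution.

gcd(618, 121) = 1.
1 divides 116, so solutions exist.
By Bézout, 121×(-143) + 618×(28) = 1.
Scale by 116/1 = 116: (p₀, q₀) = (-16588, 3248).
General solution: p = -16588 + 618t, q = 3248 - 121t for integer t.
p ≥ 0: smallest is -16588 mod 618 = 98 (at t = 27), with q = -19.

98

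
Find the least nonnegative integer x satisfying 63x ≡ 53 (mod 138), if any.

no solution

gcd(138, 63) = 3  (138 = 2*63 + 12, 63 = 5*12 + 3, 12 = 4*3).
3 does not divide 53, so the congruence has no solution.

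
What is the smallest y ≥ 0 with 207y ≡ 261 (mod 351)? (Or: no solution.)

gcd(351, 207) = 9  (351 = 1·207 + 144, 207 = 1·144 + 63, 144 = 2·63 + 18, 63 = 3·18 + 9, 18 = 2·9).
9 divides 261, so solutions exist.
Back-substituting, 207·(17) + 351·(-10) = 9.
So 207·(17) ≡ 9 (mod 351); multiply by 29: y ≡ 493 (mod 39).
Smallest nonnegative: y = 493 mod 39 = 25.

25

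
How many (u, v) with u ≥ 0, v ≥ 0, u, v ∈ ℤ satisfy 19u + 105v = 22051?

11

gcd(105, 19):
  105 = 5*19 + 10
  19 = 1*10 + 9
  10 = 1*9 + 1
  9 = 9*1
so gcd(105, 19) = 1.
Back-substitute for Bézout coefficients:
  1 = 10 - 1*9
  ... = 19*(-11) + 105*(2)
Scale by 22051: one solution is (-242561, 44102). Reduce u mod 105: (94, 193).
General: u = 94 + 105t, v = 193 - 19t.
u ≥ 0 ⇒ t ≥ 0; v ≥ 0 ⇒ t ≤ 10. So t ∈ [0, 10]: 11 solutions.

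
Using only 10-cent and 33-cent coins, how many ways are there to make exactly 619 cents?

Need nonnegative integers with 10j + 33k = 619.
gcd(10, 33) = 1, and 10·(10) + 33·(-3) = 1.
So (j₀, k₀) = (6190, -1857); general j = 6190 + 33t, k = -1857 - 10t.
j ≥ 0 ⇒ t ≥ -187; k ≥ 0 ⇒ t ≤ -186. That's 2 values of t.

2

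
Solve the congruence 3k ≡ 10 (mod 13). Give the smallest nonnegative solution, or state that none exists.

gcd(13, 3) = 1.
1 divides 10, so solutions exist.
By Bézout, 3·(-4) + 13·(1) = 1.
So 3·(-4) ≡ 1 (mod 13); multiply by 10: k ≡ -40 (mod 13).
Smallest nonnegative: k = -40 mod 13 = 12.

12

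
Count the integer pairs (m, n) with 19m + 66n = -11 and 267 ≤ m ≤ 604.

gcd(66, 19) = 1  (66 = 3×19 + 9, 19 = 2×9 + 1, 9 = 9×1).
Back-substituting, 19×(7) + 66×(-2) = 1.
Scale by -11: particular solution (-77, 22); reduce m mod 66: (55, -16).
General solution: m = 55 + 66t, n = -16 - 19t for integer t.
267 ≤ 55 + 66t ≤ 604 gives t ∈ [4, 8], which is 5 values.

5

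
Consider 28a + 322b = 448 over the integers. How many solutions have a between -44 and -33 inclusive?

0

gcd(322, 28) = 14  (322 = 11·28 + 14, 28 = 2·14).
Back-substituting, 28·(-11) + 322·(1) = 14.
Scale by 32: particular solution (-352, 32); reduce a mod 23: (16, 0).
General solution: a = 16 + 23t, b = 0 - 2t for integer t.
-44 ≤ 16 + 23t ≤ -33 gives t ∈ [-2, -3], which is 0 values.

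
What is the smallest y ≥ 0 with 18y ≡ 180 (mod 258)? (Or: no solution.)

10

gcd(258, 18) = 6.
6 divides 180, so solutions exist.
By Bézout, 18·(-14) + 258·(1) = 6.
So 18·(-14) ≡ 6 (mod 258); multiply by 30: y ≡ -420 (mod 43).
Smallest nonnegative: y = -420 mod 43 = 10.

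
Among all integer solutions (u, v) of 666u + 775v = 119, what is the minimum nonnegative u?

134

gcd(775, 666) = 1.
1 divides 119, so solutions exist.
By Bézout, 666·(-64) + 775·(55) = 1.
Scale by 119/1 = 119: (u₀, v₀) = (-7616, 6545).
General solution: u = -7616 + 775t, v = 6545 - 666t for integer t.
u ≥ 0: smallest is -7616 mod 775 = 134 (at t = 10), with v = -115.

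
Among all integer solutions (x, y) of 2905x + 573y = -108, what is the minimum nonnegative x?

gcd(2905, 573) = 1  (2905 = 5*573 + 40, 573 = 14*40 + 13, 40 = 3*13 + 1, 13 = 13*1).
1 divides -108, so solutions exist.
Back-substituting, 2905*(43) + 573*(-218) = 1.
Scale by -108/1 = -108: (x₀, y₀) = (-4644, 23544).
General solution: x = -4644 + 573t, y = 23544 - 2905t for integer t.
x ≥ 0: smallest is -4644 mod 573 = 513 (at t = 9), with y = -2601.

513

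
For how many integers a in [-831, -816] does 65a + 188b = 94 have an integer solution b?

gcd(188, 65):
  188 = 2*65 + 58
  65 = 1*58 + 7
  58 = 8*7 + 2
  7 = 3*2 + 1
  2 = 2*1
so gcd(188, 65) = 1.
Back-substitute for Bézout coefficients:
  1 = 7 - 3*2
  ... = 65*(81) + 188*(-28)
Scale by 94: particular solution (7614, -2632); reduce a mod 188: (94, -32).
General solution: a = 94 + 188t, b = -32 - 65t for integer t.
-831 ≤ 94 + 188t ≤ -816 gives t ∈ [-4, -5], which is 0 values.

0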